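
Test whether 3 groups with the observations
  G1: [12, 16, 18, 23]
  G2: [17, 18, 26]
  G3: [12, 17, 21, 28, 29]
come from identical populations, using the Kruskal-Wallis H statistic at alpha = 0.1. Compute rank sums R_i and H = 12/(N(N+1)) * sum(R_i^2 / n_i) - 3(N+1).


Step 1: Combine all N = 12 observations and assign midranks.
sorted (value, group, rank): (12,G1,1.5), (12,G3,1.5), (16,G1,3), (17,G2,4.5), (17,G3,4.5), (18,G1,6.5), (18,G2,6.5), (21,G3,8), (23,G1,9), (26,G2,10), (28,G3,11), (29,G3,12)
Step 2: Sum ranks within each group.
R_1 = 20 (n_1 = 4)
R_2 = 21 (n_2 = 3)
R_3 = 37 (n_3 = 5)
Step 3: H = 12/(N(N+1)) * sum(R_i^2/n_i) - 3(N+1)
     = 12/(12*13) * (20^2/4 + 21^2/3 + 37^2/5) - 3*13
     = 0.076923 * 520.8 - 39
     = 1.061538.
Step 4: Ties present; correction factor C = 1 - 18/(12^3 - 12) = 0.989510. Corrected H = 1.061538 / 0.989510 = 1.072792.
Step 5: Under H0, H ~ chi^2(2); p-value = 0.584852.
Step 6: alpha = 0.1. fail to reject H0.

H = 1.0728, df = 2, p = 0.584852, fail to reject H0.


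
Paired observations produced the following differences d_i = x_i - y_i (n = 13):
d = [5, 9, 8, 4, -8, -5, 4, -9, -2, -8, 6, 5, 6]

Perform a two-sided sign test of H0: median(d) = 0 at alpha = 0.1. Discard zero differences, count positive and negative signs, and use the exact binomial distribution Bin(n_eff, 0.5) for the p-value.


Step 1: Discard zero differences. Original n = 13; n_eff = number of nonzero differences = 13.
Nonzero differences (with sign): +5, +9, +8, +4, -8, -5, +4, -9, -2, -8, +6, +5, +6
Step 2: Count signs: positive = 8, negative = 5.
Step 3: Under H0: P(positive) = 0.5, so the number of positives S ~ Bin(13, 0.5).
Step 4: Two-sided exact p-value = sum of Bin(13,0.5) probabilities at or below the observed probability = 0.581055.
Step 5: alpha = 0.1. fail to reject H0.

n_eff = 13, pos = 8, neg = 5, p = 0.581055, fail to reject H0.


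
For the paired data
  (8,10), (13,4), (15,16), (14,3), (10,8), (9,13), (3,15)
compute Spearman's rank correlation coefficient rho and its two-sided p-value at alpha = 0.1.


Step 1: Rank x and y separately (midranks; no ties here).
rank(x): 8->2, 13->5, 15->7, 14->6, 10->4, 9->3, 3->1
rank(y): 10->4, 4->2, 16->7, 3->1, 8->3, 13->5, 15->6
Step 2: d_i = R_x(i) - R_y(i); compute d_i^2.
  (2-4)^2=4, (5-2)^2=9, (7-7)^2=0, (6-1)^2=25, (4-3)^2=1, (3-5)^2=4, (1-6)^2=25
sum(d^2) = 68.
Step 3: rho = 1 - 6*68 / (7*(7^2 - 1)) = 1 - 408/336 = -0.214286.
Step 4: Under H0, t = rho * sqrt((n-2)/(1-rho^2)) = -0.4906 ~ t(5).
Step 5: Two-sided p-value from the t-distribution with 5 df = 0.644512.
Step 6: alpha = 0.1. fail to reject H0.

rho = -0.2143, p = 0.644512, fail to reject H0 at alpha = 0.1.


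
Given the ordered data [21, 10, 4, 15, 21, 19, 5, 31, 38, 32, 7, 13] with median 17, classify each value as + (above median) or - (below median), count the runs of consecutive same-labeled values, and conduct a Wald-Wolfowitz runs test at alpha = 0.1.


Step 1: Compute median = 17; label A = above, B = below.
Labels in order: ABBBAABAAABB  (n_A = 6, n_B = 6)
Step 2: Count runs R = 6.
Step 3: Under H0 (random ordering), E[R] = 2*n_A*n_B/(n_A+n_B) + 1 = 2*6*6/12 + 1 = 7.0000.
        Var[R] = 2*n_A*n_B*(2*n_A*n_B - n_A - n_B) / ((n_A+n_B)^2 * (n_A+n_B-1)) = 4320/1584 = 2.7273.
        SD[R] = 1.6514.
Step 4: Continuity-corrected z = (R + 0.5 - E[R]) / SD[R] = (6 + 0.5 - 7.0000) / 1.6514 = -0.3028.
Step 5: Two-sided p-value via normal approximation = 2*(1 - Phi(|z|)) = 0.762069.
Step 6: alpha = 0.1. fail to reject H0.

R = 6, z = -0.3028, p = 0.762069, fail to reject H0.


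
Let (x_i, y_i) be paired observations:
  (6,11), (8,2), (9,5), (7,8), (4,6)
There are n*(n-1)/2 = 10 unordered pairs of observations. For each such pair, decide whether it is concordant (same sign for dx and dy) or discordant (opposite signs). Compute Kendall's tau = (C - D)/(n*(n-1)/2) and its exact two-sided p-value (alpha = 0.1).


Step 1: Enumerate the 10 unordered pairs (i,j) with i<j and classify each by sign(x_j-x_i) * sign(y_j-y_i).
  (1,2):dx=+2,dy=-9->D; (1,3):dx=+3,dy=-6->D; (1,4):dx=+1,dy=-3->D; (1,5):dx=-2,dy=-5->C
  (2,3):dx=+1,dy=+3->C; (2,4):dx=-1,dy=+6->D; (2,5):dx=-4,dy=+4->D; (3,4):dx=-2,dy=+3->D
  (3,5):dx=-5,dy=+1->D; (4,5):dx=-3,dy=-2->C
Step 2: C = 3, D = 7, total pairs = 10.
Step 3: tau = (C - D)/(n(n-1)/2) = (3 - 7)/10 = -0.400000.
Step 4: Exact two-sided p-value (enumerate n! = 120 permutations of y under H0): p = 0.483333.
Step 5: alpha = 0.1. fail to reject H0.

tau_b = -0.4000 (C=3, D=7), p = 0.483333, fail to reject H0.


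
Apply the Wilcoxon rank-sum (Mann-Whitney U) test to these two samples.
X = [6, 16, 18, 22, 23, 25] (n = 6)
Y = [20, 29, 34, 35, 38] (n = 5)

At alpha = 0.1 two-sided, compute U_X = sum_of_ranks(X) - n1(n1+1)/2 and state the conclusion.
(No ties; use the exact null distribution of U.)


Step 1: Combine and sort all 11 observations; assign midranks.
sorted (value, group): (6,X), (16,X), (18,X), (20,Y), (22,X), (23,X), (25,X), (29,Y), (34,Y), (35,Y), (38,Y)
ranks: 6->1, 16->2, 18->3, 20->4, 22->5, 23->6, 25->7, 29->8, 34->9, 35->10, 38->11
Step 2: Rank sum for X: R1 = 1 + 2 + 3 + 5 + 6 + 7 = 24.
Step 3: U_X = R1 - n1(n1+1)/2 = 24 - 6*7/2 = 24 - 21 = 3.
       U_Y = n1*n2 - U_X = 30 - 3 = 27.
Step 4: No ties, so the exact null distribution of U (based on enumerating the C(11,6) = 462 equally likely rank assignments) gives the two-sided p-value.
Step 5: p-value = 0.030303; compare to alpha = 0.1. reject H0.

U_X = 3, p = 0.030303, reject H0 at alpha = 0.1.


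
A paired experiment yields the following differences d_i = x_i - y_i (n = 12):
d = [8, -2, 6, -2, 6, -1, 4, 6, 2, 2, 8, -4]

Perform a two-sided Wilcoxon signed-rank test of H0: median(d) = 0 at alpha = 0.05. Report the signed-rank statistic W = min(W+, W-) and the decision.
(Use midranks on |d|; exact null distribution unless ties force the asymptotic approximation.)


Step 1: Drop any zero differences (none here) and take |d_i|.
|d| = [8, 2, 6, 2, 6, 1, 4, 6, 2, 2, 8, 4]
Step 2: Midrank |d_i| (ties get averaged ranks).
ranks: |8|->11.5, |2|->3.5, |6|->9, |2|->3.5, |6|->9, |1|->1, |4|->6.5, |6|->9, |2|->3.5, |2|->3.5, |8|->11.5, |4|->6.5
Step 3: Attach original signs; sum ranks with positive sign and with negative sign.
W+ = 11.5 + 9 + 9 + 6.5 + 9 + 3.5 + 3.5 + 11.5 = 63.5
W- = 3.5 + 3.5 + 1 + 6.5 = 14.5
(Check: W+ + W- = 78 should equal n(n+1)/2 = 78.)
Step 4: Test statistic W = min(W+, W-) = 14.5.
Step 5: Ties in |d|, so use the tie-corrected normal approximation.
        E[W] = n(n+1)/4 = 12*13/4 = 39.
        Tie groups: |d|=2 (t=4), |d|=4 (t=2), |d|=6 (t=3), |d|=8 (t=2); sum(t^3 - t) = 96.
        Var[W] = n(n+1)(2n+1)/24 - sum(t^3-t)/48 = 3900/24 - 96/48 = 160.5.
        z = (W - E[W]) / sqrt(Var[W]) = (14.5 - 39) / 12.6689 = -1.9339.
        Two-sided p = 2*Phi(z) = 0.053128.
Step 6: alpha = 0.05. fail to reject H0.

W+ = 63.5, W- = 14.5, W = min = 14.5, p = 0.053128, fail to reject H0.


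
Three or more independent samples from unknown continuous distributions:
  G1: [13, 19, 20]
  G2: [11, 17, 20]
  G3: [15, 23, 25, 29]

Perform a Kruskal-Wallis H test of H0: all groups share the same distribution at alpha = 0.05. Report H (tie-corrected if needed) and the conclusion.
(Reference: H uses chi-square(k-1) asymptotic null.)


Step 1: Combine all N = 10 observations and assign midranks.
sorted (value, group, rank): (11,G2,1), (13,G1,2), (15,G3,3), (17,G2,4), (19,G1,5), (20,G1,6.5), (20,G2,6.5), (23,G3,8), (25,G3,9), (29,G3,10)
Step 2: Sum ranks within each group.
R_1 = 13.5 (n_1 = 3)
R_2 = 11.5 (n_2 = 3)
R_3 = 30 (n_3 = 4)
Step 3: H = 12/(N(N+1)) * sum(R_i^2/n_i) - 3(N+1)
     = 12/(10*11) * (13.5^2/3 + 11.5^2/3 + 30^2/4) - 3*11
     = 0.109091 * 329.833 - 33
     = 2.981818.
Step 4: Ties present; correction factor C = 1 - 6/(10^3 - 10) = 0.993939. Corrected H = 2.981818 / 0.993939 = 3.000000.
Step 5: Under H0, H ~ chi^2(2); p-value = 0.223130.
Step 6: alpha = 0.05. fail to reject H0.

H = 3.0000, df = 2, p = 0.223130, fail to reject H0.


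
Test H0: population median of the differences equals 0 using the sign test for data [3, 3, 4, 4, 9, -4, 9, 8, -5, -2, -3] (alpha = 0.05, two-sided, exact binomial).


Step 1: Discard zero differences. Original n = 11; n_eff = number of nonzero differences = 11.
Nonzero differences (with sign): +3, +3, +4, +4, +9, -4, +9, +8, -5, -2, -3
Step 2: Count signs: positive = 7, negative = 4.
Step 3: Under H0: P(positive) = 0.5, so the number of positives S ~ Bin(11, 0.5).
Step 4: Two-sided exact p-value = sum of Bin(11,0.5) probabilities at or below the observed probability = 0.548828.
Step 5: alpha = 0.05. fail to reject H0.

n_eff = 11, pos = 7, neg = 4, p = 0.548828, fail to reject H0.


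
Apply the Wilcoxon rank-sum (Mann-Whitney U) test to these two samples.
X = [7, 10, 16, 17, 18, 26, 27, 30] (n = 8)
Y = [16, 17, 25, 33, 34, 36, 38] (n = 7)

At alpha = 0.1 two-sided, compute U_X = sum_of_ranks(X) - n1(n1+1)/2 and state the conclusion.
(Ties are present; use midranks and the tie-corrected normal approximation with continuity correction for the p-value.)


Step 1: Combine and sort all 15 observations; assign midranks.
sorted (value, group): (7,X), (10,X), (16,X), (16,Y), (17,X), (17,Y), (18,X), (25,Y), (26,X), (27,X), (30,X), (33,Y), (34,Y), (36,Y), (38,Y)
ranks: 7->1, 10->2, 16->3.5, 16->3.5, 17->5.5, 17->5.5, 18->7, 25->8, 26->9, 27->10, 30->11, 33->12, 34->13, 36->14, 38->15
Step 2: Rank sum for X: R1 = 1 + 2 + 3.5 + 5.5 + 7 + 9 + 10 + 11 = 49.
Step 3: U_X = R1 - n1(n1+1)/2 = 49 - 8*9/2 = 49 - 36 = 13.
       U_Y = n1*n2 - U_X = 56 - 13 = 43.
Step 4: Ties are present, so use the tie-corrected normal approximation (with continuity correction) for the p-value.
Step 5: p-value = 0.092753; compare to alpha = 0.1. reject H0.

U_X = 13, p = 0.092753, reject H0 at alpha = 0.1.


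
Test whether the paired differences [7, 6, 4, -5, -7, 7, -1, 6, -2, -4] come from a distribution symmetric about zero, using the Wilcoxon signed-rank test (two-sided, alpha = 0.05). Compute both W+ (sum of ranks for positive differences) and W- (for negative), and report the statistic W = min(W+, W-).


Step 1: Drop any zero differences (none here) and take |d_i|.
|d| = [7, 6, 4, 5, 7, 7, 1, 6, 2, 4]
Step 2: Midrank |d_i| (ties get averaged ranks).
ranks: |7|->9, |6|->6.5, |4|->3.5, |5|->5, |7|->9, |7|->9, |1|->1, |6|->6.5, |2|->2, |4|->3.5
Step 3: Attach original signs; sum ranks with positive sign and with negative sign.
W+ = 9 + 6.5 + 3.5 + 9 + 6.5 = 34.5
W- = 5 + 9 + 1 + 2 + 3.5 = 20.5
(Check: W+ + W- = 55 should equal n(n+1)/2 = 55.)
Step 4: Test statistic W = min(W+, W-) = 20.5.
Step 5: Ties in |d|, so use the tie-corrected normal approximation.
        E[W] = n(n+1)/4 = 10*11/4 = 27.5.
        Tie groups: |d|=4 (t=2), |d|=6 (t=2), |d|=7 (t=3); sum(t^3 - t) = 36.
        Var[W] = n(n+1)(2n+1)/24 - sum(t^3-t)/48 = 2310/24 - 36/48 = 95.5.
        z = (W - E[W]) / sqrt(Var[W]) = (20.5 - 27.5) / 9.7724 = -0.7163.
        Two-sided p = 2*Phi(z) = 0.473805.
Step 6: alpha = 0.05. fail to reject H0.

W+ = 34.5, W- = 20.5, W = min = 20.5, p = 0.473805, fail to reject H0.


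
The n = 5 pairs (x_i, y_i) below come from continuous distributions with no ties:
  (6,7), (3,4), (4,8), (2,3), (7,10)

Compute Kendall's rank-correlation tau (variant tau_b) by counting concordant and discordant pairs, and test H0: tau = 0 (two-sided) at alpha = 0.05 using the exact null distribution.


Step 1: Enumerate the 10 unordered pairs (i,j) with i<j and classify each by sign(x_j-x_i) * sign(y_j-y_i).
  (1,2):dx=-3,dy=-3->C; (1,3):dx=-2,dy=+1->D; (1,4):dx=-4,dy=-4->C; (1,5):dx=+1,dy=+3->C
  (2,3):dx=+1,dy=+4->C; (2,4):dx=-1,dy=-1->C; (2,5):dx=+4,dy=+6->C; (3,4):dx=-2,dy=-5->C
  (3,5):dx=+3,dy=+2->C; (4,5):dx=+5,dy=+7->C
Step 2: C = 9, D = 1, total pairs = 10.
Step 3: tau = (C - D)/(n(n-1)/2) = (9 - 1)/10 = 0.800000.
Step 4: Exact two-sided p-value (enumerate n! = 120 permutations of y under H0): p = 0.083333.
Step 5: alpha = 0.05. fail to reject H0.

tau_b = 0.8000 (C=9, D=1), p = 0.083333, fail to reject H0.


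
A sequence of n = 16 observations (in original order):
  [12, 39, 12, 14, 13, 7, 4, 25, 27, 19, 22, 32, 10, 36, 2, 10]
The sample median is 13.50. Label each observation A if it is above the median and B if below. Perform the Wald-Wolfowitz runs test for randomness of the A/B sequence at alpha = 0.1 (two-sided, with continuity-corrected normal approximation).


Step 1: Compute median = 13.50; label A = above, B = below.
Labels in order: BABABBBAAAAABABB  (n_A = 8, n_B = 8)
Step 2: Count runs R = 9.
Step 3: Under H0 (random ordering), E[R] = 2*n_A*n_B/(n_A+n_B) + 1 = 2*8*8/16 + 1 = 9.0000.
        Var[R] = 2*n_A*n_B*(2*n_A*n_B - n_A - n_B) / ((n_A+n_B)^2 * (n_A+n_B-1)) = 14336/3840 = 3.7333.
        SD[R] = 1.9322.
Step 4: R = E[R], so z = 0 with no continuity correction.
Step 5: Two-sided p-value via normal approximation = 2*(1 - Phi(|z|)) = 1.000000.
Step 6: alpha = 0.1. fail to reject H0.

R = 9, z = 0.0000, p = 1.000000, fail to reject H0.


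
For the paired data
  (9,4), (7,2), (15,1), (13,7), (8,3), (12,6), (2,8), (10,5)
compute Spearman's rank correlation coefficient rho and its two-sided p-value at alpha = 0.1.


Step 1: Rank x and y separately (midranks; no ties here).
rank(x): 9->4, 7->2, 15->8, 13->7, 8->3, 12->6, 2->1, 10->5
rank(y): 4->4, 2->2, 1->1, 7->7, 3->3, 6->6, 8->8, 5->5
Step 2: d_i = R_x(i) - R_y(i); compute d_i^2.
  (4-4)^2=0, (2-2)^2=0, (8-1)^2=49, (7-7)^2=0, (3-3)^2=0, (6-6)^2=0, (1-8)^2=49, (5-5)^2=0
sum(d^2) = 98.
Step 3: rho = 1 - 6*98 / (8*(8^2 - 1)) = 1 - 588/504 = -0.166667.
Step 4: Under H0, t = rho * sqrt((n-2)/(1-rho^2)) = -0.4140 ~ t(6).
Step 5: Two-sided p-value from the t-distribution with 6 df = 0.693239.
Step 6: alpha = 0.1. fail to reject H0.

rho = -0.1667, p = 0.693239, fail to reject H0 at alpha = 0.1.


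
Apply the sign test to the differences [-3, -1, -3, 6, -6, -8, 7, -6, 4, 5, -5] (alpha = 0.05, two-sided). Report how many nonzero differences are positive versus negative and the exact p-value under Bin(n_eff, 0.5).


Step 1: Discard zero differences. Original n = 11; n_eff = number of nonzero differences = 11.
Nonzero differences (with sign): -3, -1, -3, +6, -6, -8, +7, -6, +4, +5, -5
Step 2: Count signs: positive = 4, negative = 7.
Step 3: Under H0: P(positive) = 0.5, so the number of positives S ~ Bin(11, 0.5).
Step 4: Two-sided exact p-value = sum of Bin(11,0.5) probabilities at or below the observed probability = 0.548828.
Step 5: alpha = 0.05. fail to reject H0.

n_eff = 11, pos = 4, neg = 7, p = 0.548828, fail to reject H0.


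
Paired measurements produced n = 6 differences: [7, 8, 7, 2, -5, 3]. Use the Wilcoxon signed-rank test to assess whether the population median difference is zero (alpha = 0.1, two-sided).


Step 1: Drop any zero differences (none here) and take |d_i|.
|d| = [7, 8, 7, 2, 5, 3]
Step 2: Midrank |d_i| (ties get averaged ranks).
ranks: |7|->4.5, |8|->6, |7|->4.5, |2|->1, |5|->3, |3|->2
Step 3: Attach original signs; sum ranks with positive sign and with negative sign.
W+ = 4.5 + 6 + 4.5 + 1 + 2 = 18
W- = 3 = 3
(Check: W+ + W- = 21 should equal n(n+1)/2 = 21.)
Step 4: Test statistic W = min(W+, W-) = 3.
Step 5: Ties in |d|, so use the tie-corrected normal approximation.
        E[W] = n(n+1)/4 = 6*7/4 = 10.5.
        Tie groups: |d|=7 (t=2); sum(t^3 - t) = 6.
        Var[W] = n(n+1)(2n+1)/24 - sum(t^3-t)/48 = 546/24 - 6/48 = 22.625.
        z = (W - E[W]) / sqrt(Var[W]) = (3 - 10.5) / 4.7566 = -1.5768.
        Two-sided p = 2*Phi(z) = 0.114850.
Step 6: alpha = 0.1. fail to reject H0.

W+ = 18, W- = 3, W = min = 3, p = 0.114850, fail to reject H0.


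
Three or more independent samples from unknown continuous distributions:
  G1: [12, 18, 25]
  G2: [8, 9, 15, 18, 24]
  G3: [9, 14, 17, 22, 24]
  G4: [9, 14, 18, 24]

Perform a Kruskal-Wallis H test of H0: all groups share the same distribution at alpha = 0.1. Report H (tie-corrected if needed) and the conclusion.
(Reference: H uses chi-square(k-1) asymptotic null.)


Step 1: Combine all N = 17 observations and assign midranks.
sorted (value, group, rank): (8,G2,1), (9,G2,3), (9,G3,3), (9,G4,3), (12,G1,5), (14,G3,6.5), (14,G4,6.5), (15,G2,8), (17,G3,9), (18,G1,11), (18,G2,11), (18,G4,11), (22,G3,13), (24,G2,15), (24,G3,15), (24,G4,15), (25,G1,17)
Step 2: Sum ranks within each group.
R_1 = 33 (n_1 = 3)
R_2 = 38 (n_2 = 5)
R_3 = 46.5 (n_3 = 5)
R_4 = 35.5 (n_4 = 4)
Step 3: H = 12/(N(N+1)) * sum(R_i^2/n_i) - 3(N+1)
     = 12/(17*18) * (33^2/3 + 38^2/5 + 46.5^2/5 + 35.5^2/4) - 3*18
     = 0.039216 * 1399.31 - 54
     = 0.875000.
Step 4: Ties present; correction factor C = 1 - 78/(17^3 - 17) = 0.984069. Corrected H = 0.875000 / 0.984069 = 0.889166.
Step 5: Under H0, H ~ chi^2(3); p-value = 0.828042.
Step 6: alpha = 0.1. fail to reject H0.

H = 0.8892, df = 3, p = 0.828042, fail to reject H0.


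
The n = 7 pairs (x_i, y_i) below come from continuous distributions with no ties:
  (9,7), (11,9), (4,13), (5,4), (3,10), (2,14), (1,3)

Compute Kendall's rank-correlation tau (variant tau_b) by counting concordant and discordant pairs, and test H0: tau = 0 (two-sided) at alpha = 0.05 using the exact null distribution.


Step 1: Enumerate the 21 unordered pairs (i,j) with i<j and classify each by sign(x_j-x_i) * sign(y_j-y_i).
  (1,2):dx=+2,dy=+2->C; (1,3):dx=-5,dy=+6->D; (1,4):dx=-4,dy=-3->C; (1,5):dx=-6,dy=+3->D
  (1,6):dx=-7,dy=+7->D; (1,7):dx=-8,dy=-4->C; (2,3):dx=-7,dy=+4->D; (2,4):dx=-6,dy=-5->C
  (2,5):dx=-8,dy=+1->D; (2,6):dx=-9,dy=+5->D; (2,7):dx=-10,dy=-6->C; (3,4):dx=+1,dy=-9->D
  (3,5):dx=-1,dy=-3->C; (3,6):dx=-2,dy=+1->D; (3,7):dx=-3,dy=-10->C; (4,5):dx=-2,dy=+6->D
  (4,6):dx=-3,dy=+10->D; (4,7):dx=-4,dy=-1->C; (5,6):dx=-1,dy=+4->D; (5,7):dx=-2,dy=-7->C
  (6,7):dx=-1,dy=-11->C
Step 2: C = 10, D = 11, total pairs = 21.
Step 3: tau = (C - D)/(n(n-1)/2) = (10 - 11)/21 = -0.047619.
Step 4: Exact two-sided p-value (enumerate n! = 5040 permutations of y under H0): p = 1.000000.
Step 5: alpha = 0.05. fail to reject H0.

tau_b = -0.0476 (C=10, D=11), p = 1.000000, fail to reject H0.


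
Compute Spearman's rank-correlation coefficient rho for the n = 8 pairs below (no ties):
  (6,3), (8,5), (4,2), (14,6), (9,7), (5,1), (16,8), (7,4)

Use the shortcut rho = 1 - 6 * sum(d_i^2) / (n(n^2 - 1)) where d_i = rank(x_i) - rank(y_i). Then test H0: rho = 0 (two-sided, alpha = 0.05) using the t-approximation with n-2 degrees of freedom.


Step 1: Rank x and y separately (midranks; no ties here).
rank(x): 6->3, 8->5, 4->1, 14->7, 9->6, 5->2, 16->8, 7->4
rank(y): 3->3, 5->5, 2->2, 6->6, 7->7, 1->1, 8->8, 4->4
Step 2: d_i = R_x(i) - R_y(i); compute d_i^2.
  (3-3)^2=0, (5-5)^2=0, (1-2)^2=1, (7-6)^2=1, (6-7)^2=1, (2-1)^2=1, (8-8)^2=0, (4-4)^2=0
sum(d^2) = 4.
Step 3: rho = 1 - 6*4 / (8*(8^2 - 1)) = 1 - 24/504 = 0.952381.
Step 4: Under H0, t = rho * sqrt((n-2)/(1-rho^2)) = 7.6509 ~ t(6).
Step 5: Two-sided p-value from the t-distribution with 6 df = 0.000260.
Step 6: alpha = 0.05. reject H0.

rho = 0.9524, p = 0.000260, reject H0 at alpha = 0.05.


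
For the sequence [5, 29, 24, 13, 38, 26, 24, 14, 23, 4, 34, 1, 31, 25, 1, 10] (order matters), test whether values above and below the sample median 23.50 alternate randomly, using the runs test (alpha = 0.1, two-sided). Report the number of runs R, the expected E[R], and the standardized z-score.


Step 1: Compute median = 23.50; label A = above, B = below.
Labels in order: BAABAAABBBABAABB  (n_A = 8, n_B = 8)
Step 2: Count runs R = 9.
Step 3: Under H0 (random ordering), E[R] = 2*n_A*n_B/(n_A+n_B) + 1 = 2*8*8/16 + 1 = 9.0000.
        Var[R] = 2*n_A*n_B*(2*n_A*n_B - n_A - n_B) / ((n_A+n_B)^2 * (n_A+n_B-1)) = 14336/3840 = 3.7333.
        SD[R] = 1.9322.
Step 4: R = E[R], so z = 0 with no continuity correction.
Step 5: Two-sided p-value via normal approximation = 2*(1 - Phi(|z|)) = 1.000000.
Step 6: alpha = 0.1. fail to reject H0.

R = 9, z = 0.0000, p = 1.000000, fail to reject H0.


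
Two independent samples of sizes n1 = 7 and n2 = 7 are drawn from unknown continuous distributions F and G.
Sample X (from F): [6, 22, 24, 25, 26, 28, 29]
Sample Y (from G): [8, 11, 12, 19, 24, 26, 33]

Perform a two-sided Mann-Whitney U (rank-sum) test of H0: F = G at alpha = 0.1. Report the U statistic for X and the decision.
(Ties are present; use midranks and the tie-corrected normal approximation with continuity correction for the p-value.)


Step 1: Combine and sort all 14 observations; assign midranks.
sorted (value, group): (6,X), (8,Y), (11,Y), (12,Y), (19,Y), (22,X), (24,X), (24,Y), (25,X), (26,X), (26,Y), (28,X), (29,X), (33,Y)
ranks: 6->1, 8->2, 11->3, 12->4, 19->5, 22->6, 24->7.5, 24->7.5, 25->9, 26->10.5, 26->10.5, 28->12, 29->13, 33->14
Step 2: Rank sum for X: R1 = 1 + 6 + 7.5 + 9 + 10.5 + 12 + 13 = 59.
Step 3: U_X = R1 - n1(n1+1)/2 = 59 - 7*8/2 = 59 - 28 = 31.
       U_Y = n1*n2 - U_X = 49 - 31 = 18.
Step 4: Ties are present, so use the tie-corrected normal approximation (with continuity correction) for the p-value.
Step 5: p-value = 0.442284; compare to alpha = 0.1. fail to reject H0.

U_X = 31, p = 0.442284, fail to reject H0 at alpha = 0.1.


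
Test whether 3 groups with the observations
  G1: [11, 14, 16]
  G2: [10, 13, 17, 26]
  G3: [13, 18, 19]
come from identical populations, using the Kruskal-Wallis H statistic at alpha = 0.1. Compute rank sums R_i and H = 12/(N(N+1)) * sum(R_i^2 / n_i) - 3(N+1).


Step 1: Combine all N = 10 observations and assign midranks.
sorted (value, group, rank): (10,G2,1), (11,G1,2), (13,G2,3.5), (13,G3,3.5), (14,G1,5), (16,G1,6), (17,G2,7), (18,G3,8), (19,G3,9), (26,G2,10)
Step 2: Sum ranks within each group.
R_1 = 13 (n_1 = 3)
R_2 = 21.5 (n_2 = 4)
R_3 = 20.5 (n_3 = 3)
Step 3: H = 12/(N(N+1)) * sum(R_i^2/n_i) - 3(N+1)
     = 12/(10*11) * (13^2/3 + 21.5^2/4 + 20.5^2/3) - 3*11
     = 0.109091 * 311.979 - 33
     = 1.034091.
Step 4: Ties present; correction factor C = 1 - 6/(10^3 - 10) = 0.993939. Corrected H = 1.034091 / 0.993939 = 1.040396.
Step 5: Under H0, H ~ chi^2(2); p-value = 0.594403.
Step 6: alpha = 0.1. fail to reject H0.

H = 1.0404, df = 2, p = 0.594403, fail to reject H0.


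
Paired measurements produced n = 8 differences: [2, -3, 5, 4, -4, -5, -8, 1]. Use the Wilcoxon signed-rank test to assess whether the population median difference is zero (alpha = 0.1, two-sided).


Step 1: Drop any zero differences (none here) and take |d_i|.
|d| = [2, 3, 5, 4, 4, 5, 8, 1]
Step 2: Midrank |d_i| (ties get averaged ranks).
ranks: |2|->2, |3|->3, |5|->6.5, |4|->4.5, |4|->4.5, |5|->6.5, |8|->8, |1|->1
Step 3: Attach original signs; sum ranks with positive sign and with negative sign.
W+ = 2 + 6.5 + 4.5 + 1 = 14
W- = 3 + 4.5 + 6.5 + 8 = 22
(Check: W+ + W- = 36 should equal n(n+1)/2 = 36.)
Step 4: Test statistic W = min(W+, W-) = 14.
Step 5: Ties in |d|, so use the tie-corrected normal approximation.
        E[W] = n(n+1)/4 = 8*9/4 = 18.
        Tie groups: |d|=4 (t=2), |d|=5 (t=2); sum(t^3 - t) = 12.
        Var[W] = n(n+1)(2n+1)/24 - sum(t^3-t)/48 = 1224/24 - 12/48 = 50.75.
        z = (W - E[W]) / sqrt(Var[W]) = (14 - 18) / 7.1239 = -0.5615.
        Two-sided p = 2*Phi(z) = 0.574464.
Step 6: alpha = 0.1. fail to reject H0.

W+ = 14, W- = 22, W = min = 14, p = 0.574464, fail to reject H0.


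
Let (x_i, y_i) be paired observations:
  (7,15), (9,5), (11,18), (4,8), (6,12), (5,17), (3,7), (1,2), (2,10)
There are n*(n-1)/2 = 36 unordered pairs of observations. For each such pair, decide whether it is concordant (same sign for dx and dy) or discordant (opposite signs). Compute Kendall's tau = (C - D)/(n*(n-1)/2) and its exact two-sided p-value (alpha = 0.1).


Step 1: Enumerate the 36 unordered pairs (i,j) with i<j and classify each by sign(x_j-x_i) * sign(y_j-y_i).
  (1,2):dx=+2,dy=-10->D; (1,3):dx=+4,dy=+3->C; (1,4):dx=-3,dy=-7->C; (1,5):dx=-1,dy=-3->C
  (1,6):dx=-2,dy=+2->D; (1,7):dx=-4,dy=-8->C; (1,8):dx=-6,dy=-13->C; (1,9):dx=-5,dy=-5->C
  (2,3):dx=+2,dy=+13->C; (2,4):dx=-5,dy=+3->D; (2,5):dx=-3,dy=+7->D; (2,6):dx=-4,dy=+12->D
  (2,7):dx=-6,dy=+2->D; (2,8):dx=-8,dy=-3->C; (2,9):dx=-7,dy=+5->D; (3,4):dx=-7,dy=-10->C
  (3,5):dx=-5,dy=-6->C; (3,6):dx=-6,dy=-1->C; (3,7):dx=-8,dy=-11->C; (3,8):dx=-10,dy=-16->C
  (3,9):dx=-9,dy=-8->C; (4,5):dx=+2,dy=+4->C; (4,6):dx=+1,dy=+9->C; (4,7):dx=-1,dy=-1->C
  (4,8):dx=-3,dy=-6->C; (4,9):dx=-2,dy=+2->D; (5,6):dx=-1,dy=+5->D; (5,7):dx=-3,dy=-5->C
  (5,8):dx=-5,dy=-10->C; (5,9):dx=-4,dy=-2->C; (6,7):dx=-2,dy=-10->C; (6,8):dx=-4,dy=-15->C
  (6,9):dx=-3,dy=-7->C; (7,8):dx=-2,dy=-5->C; (7,9):dx=-1,dy=+3->D; (8,9):dx=+1,dy=+8->C
Step 2: C = 26, D = 10, total pairs = 36.
Step 3: tau = (C - D)/(n(n-1)/2) = (26 - 10)/36 = 0.444444.
Step 4: Exact two-sided p-value (enumerate n! = 362880 permutations of y under H0): p = 0.119439.
Step 5: alpha = 0.1. fail to reject H0.

tau_b = 0.4444 (C=26, D=10), p = 0.119439, fail to reject H0.


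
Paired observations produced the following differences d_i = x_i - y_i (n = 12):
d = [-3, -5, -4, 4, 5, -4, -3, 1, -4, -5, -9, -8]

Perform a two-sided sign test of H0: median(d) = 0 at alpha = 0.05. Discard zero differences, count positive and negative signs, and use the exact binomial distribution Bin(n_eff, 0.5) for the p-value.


Step 1: Discard zero differences. Original n = 12; n_eff = number of nonzero differences = 12.
Nonzero differences (with sign): -3, -5, -4, +4, +5, -4, -3, +1, -4, -5, -9, -8
Step 2: Count signs: positive = 3, negative = 9.
Step 3: Under H0: P(positive) = 0.5, so the number of positives S ~ Bin(12, 0.5).
Step 4: Two-sided exact p-value = sum of Bin(12,0.5) probabilities at or below the observed probability = 0.145996.
Step 5: alpha = 0.05. fail to reject H0.

n_eff = 12, pos = 3, neg = 9, p = 0.145996, fail to reject H0.


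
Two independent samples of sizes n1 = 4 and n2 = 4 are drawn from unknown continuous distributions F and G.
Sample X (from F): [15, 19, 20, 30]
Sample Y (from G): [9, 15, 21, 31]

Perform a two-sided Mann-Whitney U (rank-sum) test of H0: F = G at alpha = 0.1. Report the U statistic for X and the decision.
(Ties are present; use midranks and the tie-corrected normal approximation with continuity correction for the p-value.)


Step 1: Combine and sort all 8 observations; assign midranks.
sorted (value, group): (9,Y), (15,X), (15,Y), (19,X), (20,X), (21,Y), (30,X), (31,Y)
ranks: 9->1, 15->2.5, 15->2.5, 19->4, 20->5, 21->6, 30->7, 31->8
Step 2: Rank sum for X: R1 = 2.5 + 4 + 5 + 7 = 18.5.
Step 3: U_X = R1 - n1(n1+1)/2 = 18.5 - 4*5/2 = 18.5 - 10 = 8.5.
       U_Y = n1*n2 - U_X = 16 - 8.5 = 7.5.
Step 4: Ties are present, so use the tie-corrected normal approximation (with continuity correction) for the p-value.
Step 5: p-value = 1.000000; compare to alpha = 0.1. fail to reject H0.

U_X = 8.5, p = 1.000000, fail to reject H0 at alpha = 0.1.


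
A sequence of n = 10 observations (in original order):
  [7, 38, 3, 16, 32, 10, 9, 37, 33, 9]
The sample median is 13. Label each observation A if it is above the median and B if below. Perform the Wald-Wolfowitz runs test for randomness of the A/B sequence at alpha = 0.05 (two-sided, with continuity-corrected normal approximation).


Step 1: Compute median = 13; label A = above, B = below.
Labels in order: BABAABBAAB  (n_A = 5, n_B = 5)
Step 2: Count runs R = 7.
Step 3: Under H0 (random ordering), E[R] = 2*n_A*n_B/(n_A+n_B) + 1 = 2*5*5/10 + 1 = 6.0000.
        Var[R] = 2*n_A*n_B*(2*n_A*n_B - n_A - n_B) / ((n_A+n_B)^2 * (n_A+n_B-1)) = 2000/900 = 2.2222.
        SD[R] = 1.4907.
Step 4: Continuity-corrected z = (R - 0.5 - E[R]) / SD[R] = (7 - 0.5 - 6.0000) / 1.4907 = 0.3354.
Step 5: Two-sided p-value via normal approximation = 2*(1 - Phi(|z|)) = 0.737316.
Step 6: alpha = 0.05. fail to reject H0.

R = 7, z = 0.3354, p = 0.737316, fail to reject H0.


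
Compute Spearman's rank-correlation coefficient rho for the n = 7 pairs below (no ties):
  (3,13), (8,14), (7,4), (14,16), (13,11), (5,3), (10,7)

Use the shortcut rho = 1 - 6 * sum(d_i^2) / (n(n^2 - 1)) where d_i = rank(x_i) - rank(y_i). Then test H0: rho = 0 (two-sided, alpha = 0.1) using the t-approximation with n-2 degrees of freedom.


Step 1: Rank x and y separately (midranks; no ties here).
rank(x): 3->1, 8->4, 7->3, 14->7, 13->6, 5->2, 10->5
rank(y): 13->5, 14->6, 4->2, 16->7, 11->4, 3->1, 7->3
Step 2: d_i = R_x(i) - R_y(i); compute d_i^2.
  (1-5)^2=16, (4-6)^2=4, (3-2)^2=1, (7-7)^2=0, (6-4)^2=4, (2-1)^2=1, (5-3)^2=4
sum(d^2) = 30.
Step 3: rho = 1 - 6*30 / (7*(7^2 - 1)) = 1 - 180/336 = 0.464286.
Step 4: Under H0, t = rho * sqrt((n-2)/(1-rho^2)) = 1.1722 ~ t(5).
Step 5: Two-sided p-value from the t-distribution with 5 df = 0.293934.
Step 6: alpha = 0.1. fail to reject H0.

rho = 0.4643, p = 0.293934, fail to reject H0 at alpha = 0.1.


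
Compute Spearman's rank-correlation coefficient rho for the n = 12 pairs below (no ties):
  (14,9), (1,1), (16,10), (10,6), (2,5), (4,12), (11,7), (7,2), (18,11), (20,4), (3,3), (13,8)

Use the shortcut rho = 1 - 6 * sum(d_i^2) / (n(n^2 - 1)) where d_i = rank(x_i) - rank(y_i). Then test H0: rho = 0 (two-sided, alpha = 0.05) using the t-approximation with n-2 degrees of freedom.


Step 1: Rank x and y separately (midranks; no ties here).
rank(x): 14->9, 1->1, 16->10, 10->6, 2->2, 4->4, 11->7, 7->5, 18->11, 20->12, 3->3, 13->8
rank(y): 9->9, 1->1, 10->10, 6->6, 5->5, 12->12, 7->7, 2->2, 11->11, 4->4, 3->3, 8->8
Step 2: d_i = R_x(i) - R_y(i); compute d_i^2.
  (9-9)^2=0, (1-1)^2=0, (10-10)^2=0, (6-6)^2=0, (2-5)^2=9, (4-12)^2=64, (7-7)^2=0, (5-2)^2=9, (11-11)^2=0, (12-4)^2=64, (3-3)^2=0, (8-8)^2=0
sum(d^2) = 146.
Step 3: rho = 1 - 6*146 / (12*(12^2 - 1)) = 1 - 876/1716 = 0.489510.
Step 4: Under H0, t = rho * sqrt((n-2)/(1-rho^2)) = 1.7752 ~ t(10).
Step 5: Two-sided p-value from the t-distribution with 10 df = 0.106252.
Step 6: alpha = 0.05. fail to reject H0.

rho = 0.4895, p = 0.106252, fail to reject H0 at alpha = 0.05.


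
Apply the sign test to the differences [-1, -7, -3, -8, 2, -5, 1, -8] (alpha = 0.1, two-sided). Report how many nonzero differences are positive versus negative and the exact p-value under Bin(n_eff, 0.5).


Step 1: Discard zero differences. Original n = 8; n_eff = number of nonzero differences = 8.
Nonzero differences (with sign): -1, -7, -3, -8, +2, -5, +1, -8
Step 2: Count signs: positive = 2, negative = 6.
Step 3: Under H0: P(positive) = 0.5, so the number of positives S ~ Bin(8, 0.5).
Step 4: Two-sided exact p-value = sum of Bin(8,0.5) probabilities at or below the observed probability = 0.289062.
Step 5: alpha = 0.1. fail to reject H0.

n_eff = 8, pos = 2, neg = 6, p = 0.289062, fail to reject H0.


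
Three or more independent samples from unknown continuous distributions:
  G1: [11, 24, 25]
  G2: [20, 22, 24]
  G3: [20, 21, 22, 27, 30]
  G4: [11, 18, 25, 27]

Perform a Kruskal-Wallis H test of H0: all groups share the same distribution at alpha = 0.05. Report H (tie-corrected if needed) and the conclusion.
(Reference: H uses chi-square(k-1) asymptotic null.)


Step 1: Combine all N = 15 observations and assign midranks.
sorted (value, group, rank): (11,G1,1.5), (11,G4,1.5), (18,G4,3), (20,G2,4.5), (20,G3,4.5), (21,G3,6), (22,G2,7.5), (22,G3,7.5), (24,G1,9.5), (24,G2,9.5), (25,G1,11.5), (25,G4,11.5), (27,G3,13.5), (27,G4,13.5), (30,G3,15)
Step 2: Sum ranks within each group.
R_1 = 22.5 (n_1 = 3)
R_2 = 21.5 (n_2 = 3)
R_3 = 46.5 (n_3 = 5)
R_4 = 29.5 (n_4 = 4)
Step 3: H = 12/(N(N+1)) * sum(R_i^2/n_i) - 3(N+1)
     = 12/(15*16) * (22.5^2/3 + 21.5^2/3 + 46.5^2/5 + 29.5^2/4) - 3*16
     = 0.050000 * 972.846 - 48
     = 0.642292.
Step 4: Ties present; correction factor C = 1 - 36/(15^3 - 15) = 0.989286. Corrected H = 0.642292 / 0.989286 = 0.649248.
Step 5: Under H0, H ~ chi^2(3); p-value = 0.885071.
Step 6: alpha = 0.05. fail to reject H0.

H = 0.6492, df = 3, p = 0.885071, fail to reject H0.


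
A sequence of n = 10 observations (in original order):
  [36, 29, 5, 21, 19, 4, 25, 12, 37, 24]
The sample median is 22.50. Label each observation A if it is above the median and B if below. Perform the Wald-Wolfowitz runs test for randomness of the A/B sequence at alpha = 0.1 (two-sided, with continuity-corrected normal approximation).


Step 1: Compute median = 22.50; label A = above, B = below.
Labels in order: AABBBBABAA  (n_A = 5, n_B = 5)
Step 2: Count runs R = 5.
Step 3: Under H0 (random ordering), E[R] = 2*n_A*n_B/(n_A+n_B) + 1 = 2*5*5/10 + 1 = 6.0000.
        Var[R] = 2*n_A*n_B*(2*n_A*n_B - n_A - n_B) / ((n_A+n_B)^2 * (n_A+n_B-1)) = 2000/900 = 2.2222.
        SD[R] = 1.4907.
Step 4: Continuity-corrected z = (R + 0.5 - E[R]) / SD[R] = (5 + 0.5 - 6.0000) / 1.4907 = -0.3354.
Step 5: Two-sided p-value via normal approximation = 2*(1 - Phi(|z|)) = 0.737316.
Step 6: alpha = 0.1. fail to reject H0.

R = 5, z = -0.3354, p = 0.737316, fail to reject H0.


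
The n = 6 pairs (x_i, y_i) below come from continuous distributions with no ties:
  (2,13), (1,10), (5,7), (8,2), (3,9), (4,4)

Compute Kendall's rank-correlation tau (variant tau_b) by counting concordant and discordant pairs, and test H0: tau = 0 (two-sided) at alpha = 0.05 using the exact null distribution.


Step 1: Enumerate the 15 unordered pairs (i,j) with i<j and classify each by sign(x_j-x_i) * sign(y_j-y_i).
  (1,2):dx=-1,dy=-3->C; (1,3):dx=+3,dy=-6->D; (1,4):dx=+6,dy=-11->D; (1,5):dx=+1,dy=-4->D
  (1,6):dx=+2,dy=-9->D; (2,3):dx=+4,dy=-3->D; (2,4):dx=+7,dy=-8->D; (2,5):dx=+2,dy=-1->D
  (2,6):dx=+3,dy=-6->D; (3,4):dx=+3,dy=-5->D; (3,5):dx=-2,dy=+2->D; (3,6):dx=-1,dy=-3->C
  (4,5):dx=-5,dy=+7->D; (4,6):dx=-4,dy=+2->D; (5,6):dx=+1,dy=-5->D
Step 2: C = 2, D = 13, total pairs = 15.
Step 3: tau = (C - D)/(n(n-1)/2) = (2 - 13)/15 = -0.733333.
Step 4: Exact two-sided p-value (enumerate n! = 720 permutations of y under H0): p = 0.055556.
Step 5: alpha = 0.05. fail to reject H0.

tau_b = -0.7333 (C=2, D=13), p = 0.055556, fail to reject H0.


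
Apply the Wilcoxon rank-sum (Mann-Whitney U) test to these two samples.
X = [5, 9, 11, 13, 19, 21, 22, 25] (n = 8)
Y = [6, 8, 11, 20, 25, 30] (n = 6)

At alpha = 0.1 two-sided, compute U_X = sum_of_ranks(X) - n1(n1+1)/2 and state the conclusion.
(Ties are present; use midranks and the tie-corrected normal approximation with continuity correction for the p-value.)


Step 1: Combine and sort all 14 observations; assign midranks.
sorted (value, group): (5,X), (6,Y), (8,Y), (9,X), (11,X), (11,Y), (13,X), (19,X), (20,Y), (21,X), (22,X), (25,X), (25,Y), (30,Y)
ranks: 5->1, 6->2, 8->3, 9->4, 11->5.5, 11->5.5, 13->7, 19->8, 20->9, 21->10, 22->11, 25->12.5, 25->12.5, 30->14
Step 2: Rank sum for X: R1 = 1 + 4 + 5.5 + 7 + 8 + 10 + 11 + 12.5 = 59.
Step 3: U_X = R1 - n1(n1+1)/2 = 59 - 8*9/2 = 59 - 36 = 23.
       U_Y = n1*n2 - U_X = 48 - 23 = 25.
Step 4: Ties are present, so use the tie-corrected normal approximation (with continuity correction) for the p-value.
Step 5: p-value = 0.948419; compare to alpha = 0.1. fail to reject H0.

U_X = 23, p = 0.948419, fail to reject H0 at alpha = 0.1.


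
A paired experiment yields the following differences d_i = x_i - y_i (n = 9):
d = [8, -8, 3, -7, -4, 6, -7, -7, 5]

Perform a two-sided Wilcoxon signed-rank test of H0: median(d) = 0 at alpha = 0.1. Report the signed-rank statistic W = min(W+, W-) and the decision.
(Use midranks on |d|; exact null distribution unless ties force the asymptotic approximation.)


Step 1: Drop any zero differences (none here) and take |d_i|.
|d| = [8, 8, 3, 7, 4, 6, 7, 7, 5]
Step 2: Midrank |d_i| (ties get averaged ranks).
ranks: |8|->8.5, |8|->8.5, |3|->1, |7|->6, |4|->2, |6|->4, |7|->6, |7|->6, |5|->3
Step 3: Attach original signs; sum ranks with positive sign and with negative sign.
W+ = 8.5 + 1 + 4 + 3 = 16.5
W- = 8.5 + 6 + 2 + 6 + 6 = 28.5
(Check: W+ + W- = 45 should equal n(n+1)/2 = 45.)
Step 4: Test statistic W = min(W+, W-) = 16.5.
Step 5: Ties in |d|, so use the tie-corrected normal approximation.
        E[W] = n(n+1)/4 = 9*10/4 = 22.5.
        Tie groups: |d|=7 (t=3), |d|=8 (t=2); sum(t^3 - t) = 30.
        Var[W] = n(n+1)(2n+1)/24 - sum(t^3-t)/48 = 1710/24 - 30/48 = 70.625.
        z = (W - E[W]) / sqrt(Var[W]) = (16.5 - 22.5) / 8.4039 = -0.7140.
        Two-sided p = 2*Phi(z) = 0.475254.
Step 6: alpha = 0.1. fail to reject H0.

W+ = 16.5, W- = 28.5, W = min = 16.5, p = 0.475254, fail to reject H0.


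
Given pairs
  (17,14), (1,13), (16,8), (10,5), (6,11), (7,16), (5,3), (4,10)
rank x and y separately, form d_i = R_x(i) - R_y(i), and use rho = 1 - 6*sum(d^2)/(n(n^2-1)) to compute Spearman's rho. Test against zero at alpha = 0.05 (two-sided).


Step 1: Rank x and y separately (midranks; no ties here).
rank(x): 17->8, 1->1, 16->7, 10->6, 6->4, 7->5, 5->3, 4->2
rank(y): 14->7, 13->6, 8->3, 5->2, 11->5, 16->8, 3->1, 10->4
Step 2: d_i = R_x(i) - R_y(i); compute d_i^2.
  (8-7)^2=1, (1-6)^2=25, (7-3)^2=16, (6-2)^2=16, (4-5)^2=1, (5-8)^2=9, (3-1)^2=4, (2-4)^2=4
sum(d^2) = 76.
Step 3: rho = 1 - 6*76 / (8*(8^2 - 1)) = 1 - 456/504 = 0.095238.
Step 4: Under H0, t = rho * sqrt((n-2)/(1-rho^2)) = 0.2343 ~ t(6).
Step 5: Two-sided p-value from the t-distribution with 6 df = 0.822505.
Step 6: alpha = 0.05. fail to reject H0.

rho = 0.0952, p = 0.822505, fail to reject H0 at alpha = 0.05.


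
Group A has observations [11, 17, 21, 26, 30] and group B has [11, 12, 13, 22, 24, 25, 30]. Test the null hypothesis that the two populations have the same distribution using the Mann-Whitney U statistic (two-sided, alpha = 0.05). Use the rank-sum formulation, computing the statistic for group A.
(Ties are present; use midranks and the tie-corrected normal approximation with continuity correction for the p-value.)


Step 1: Combine and sort all 12 observations; assign midranks.
sorted (value, group): (11,X), (11,Y), (12,Y), (13,Y), (17,X), (21,X), (22,Y), (24,Y), (25,Y), (26,X), (30,X), (30,Y)
ranks: 11->1.5, 11->1.5, 12->3, 13->4, 17->5, 21->6, 22->7, 24->8, 25->9, 26->10, 30->11.5, 30->11.5
Step 2: Rank sum for X: R1 = 1.5 + 5 + 6 + 10 + 11.5 = 34.
Step 3: U_X = R1 - n1(n1+1)/2 = 34 - 5*6/2 = 34 - 15 = 19.
       U_Y = n1*n2 - U_X = 35 - 19 = 16.
Step 4: Ties are present, so use the tie-corrected normal approximation (with continuity correction) for the p-value.
Step 5: p-value = 0.870542; compare to alpha = 0.05. fail to reject H0.

U_X = 19, p = 0.870542, fail to reject H0 at alpha = 0.05.


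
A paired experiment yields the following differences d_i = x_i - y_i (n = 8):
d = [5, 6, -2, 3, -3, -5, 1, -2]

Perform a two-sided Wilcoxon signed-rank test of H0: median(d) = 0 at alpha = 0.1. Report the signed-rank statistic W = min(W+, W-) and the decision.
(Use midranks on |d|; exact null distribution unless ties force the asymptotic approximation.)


Step 1: Drop any zero differences (none here) and take |d_i|.
|d| = [5, 6, 2, 3, 3, 5, 1, 2]
Step 2: Midrank |d_i| (ties get averaged ranks).
ranks: |5|->6.5, |6|->8, |2|->2.5, |3|->4.5, |3|->4.5, |5|->6.5, |1|->1, |2|->2.5
Step 3: Attach original signs; sum ranks with positive sign and with negative sign.
W+ = 6.5 + 8 + 4.5 + 1 = 20
W- = 2.5 + 4.5 + 6.5 + 2.5 = 16
(Check: W+ + W- = 36 should equal n(n+1)/2 = 36.)
Step 4: Test statistic W = min(W+, W-) = 16.
Step 5: Ties in |d|, so use the tie-corrected normal approximation.
        E[W] = n(n+1)/4 = 8*9/4 = 18.
        Tie groups: |d|=2 (t=2), |d|=3 (t=2), |d|=5 (t=2); sum(t^3 - t) = 18.
        Var[W] = n(n+1)(2n+1)/24 - sum(t^3-t)/48 = 1224/24 - 18/48 = 50.625.
        z = (W - E[W]) / sqrt(Var[W]) = (16 - 18) / 7.1151 = -0.2811.
        Two-sided p = 2*Phi(z) = 0.778640.
Step 6: alpha = 0.1. fail to reject H0.

W+ = 20, W- = 16, W = min = 16, p = 0.778640, fail to reject H0.


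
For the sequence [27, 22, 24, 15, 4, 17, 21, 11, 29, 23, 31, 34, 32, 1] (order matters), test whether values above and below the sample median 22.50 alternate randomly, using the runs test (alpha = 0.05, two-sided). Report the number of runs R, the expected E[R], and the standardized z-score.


Step 1: Compute median = 22.50; label A = above, B = below.
Labels in order: ABABBBBBAAAAAB  (n_A = 7, n_B = 7)
Step 2: Count runs R = 6.
Step 3: Under H0 (random ordering), E[R] = 2*n_A*n_B/(n_A+n_B) + 1 = 2*7*7/14 + 1 = 8.0000.
        Var[R] = 2*n_A*n_B*(2*n_A*n_B - n_A - n_B) / ((n_A+n_B)^2 * (n_A+n_B-1)) = 8232/2548 = 3.2308.
        SD[R] = 1.7974.
Step 4: Continuity-corrected z = (R + 0.5 - E[R]) / SD[R] = (6 + 0.5 - 8.0000) / 1.7974 = -0.8345.
Step 5: Two-sided p-value via normal approximation = 2*(1 - Phi(|z|)) = 0.403986.
Step 6: alpha = 0.05. fail to reject H0.

R = 6, z = -0.8345, p = 0.403986, fail to reject H0.


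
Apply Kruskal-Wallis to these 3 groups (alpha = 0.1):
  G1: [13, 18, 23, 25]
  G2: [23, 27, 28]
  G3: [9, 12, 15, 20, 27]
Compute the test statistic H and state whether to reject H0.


Step 1: Combine all N = 12 observations and assign midranks.
sorted (value, group, rank): (9,G3,1), (12,G3,2), (13,G1,3), (15,G3,4), (18,G1,5), (20,G3,6), (23,G1,7.5), (23,G2,7.5), (25,G1,9), (27,G2,10.5), (27,G3,10.5), (28,G2,12)
Step 2: Sum ranks within each group.
R_1 = 24.5 (n_1 = 4)
R_2 = 30 (n_2 = 3)
R_3 = 23.5 (n_3 = 5)
Step 3: H = 12/(N(N+1)) * sum(R_i^2/n_i) - 3(N+1)
     = 12/(12*13) * (24.5^2/4 + 30^2/3 + 23.5^2/5) - 3*13
     = 0.076923 * 560.513 - 39
     = 4.116346.
Step 4: Ties present; correction factor C = 1 - 12/(12^3 - 12) = 0.993007. Corrected H = 4.116346 / 0.993007 = 4.145335.
Step 5: Under H0, H ~ chi^2(2); p-value = 0.125850.
Step 6: alpha = 0.1. fail to reject H0.

H = 4.1453, df = 2, p = 0.125850, fail to reject H0.
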